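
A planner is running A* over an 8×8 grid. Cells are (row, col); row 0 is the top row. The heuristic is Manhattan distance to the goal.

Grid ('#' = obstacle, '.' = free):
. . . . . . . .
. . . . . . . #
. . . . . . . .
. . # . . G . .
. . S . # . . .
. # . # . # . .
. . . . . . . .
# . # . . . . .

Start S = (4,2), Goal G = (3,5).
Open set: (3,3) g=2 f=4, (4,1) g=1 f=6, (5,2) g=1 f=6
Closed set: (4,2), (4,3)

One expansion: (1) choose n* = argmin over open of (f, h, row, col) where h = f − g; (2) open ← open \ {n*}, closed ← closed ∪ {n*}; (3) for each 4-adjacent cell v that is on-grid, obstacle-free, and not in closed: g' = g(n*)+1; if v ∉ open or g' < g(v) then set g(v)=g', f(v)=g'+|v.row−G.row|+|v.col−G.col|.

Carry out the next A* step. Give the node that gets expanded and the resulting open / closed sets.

expanded=(3,3); open=[(2,3) g=3 f=6, (3,4) g=3 f=4, (4,1) g=1 f=6, (5,2) g=1 f=6]; closed=[(3,3), (4,2), (4,3)]

step 1: expand (3,3) (f=4, h=2) → closed; open now [(2,3) g=3 f=6, (3,4) g=3 f=4, (4,1) g=1 f=6, (5,2) g=1 f=6]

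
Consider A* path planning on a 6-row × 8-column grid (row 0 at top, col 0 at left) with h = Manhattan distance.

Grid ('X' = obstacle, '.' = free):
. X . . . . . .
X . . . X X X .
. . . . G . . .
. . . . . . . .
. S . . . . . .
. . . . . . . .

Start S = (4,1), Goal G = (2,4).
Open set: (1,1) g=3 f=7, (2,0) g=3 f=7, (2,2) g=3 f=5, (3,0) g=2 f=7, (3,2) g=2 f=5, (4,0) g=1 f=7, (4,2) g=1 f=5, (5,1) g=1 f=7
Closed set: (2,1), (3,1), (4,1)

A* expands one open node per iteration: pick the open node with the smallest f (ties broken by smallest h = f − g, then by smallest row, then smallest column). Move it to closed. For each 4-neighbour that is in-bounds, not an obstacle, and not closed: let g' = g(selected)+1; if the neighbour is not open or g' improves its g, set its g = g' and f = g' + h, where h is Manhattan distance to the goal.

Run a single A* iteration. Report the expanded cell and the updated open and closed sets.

expanded=(2,2); open=[(1,1) g=3 f=7, (1,2) g=4 f=7, (2,0) g=3 f=7, (2,3) g=4 f=5, (3,0) g=2 f=7, (3,2) g=2 f=5, (4,0) g=1 f=7, (4,2) g=1 f=5, (5,1) g=1 f=7]; closed=[(2,1), (2,2), (3,1), (4,1)]

step 1: expand (2,2) (f=5, h=2) → closed; open now [(1,1) g=3 f=7, (1,2) g=4 f=7, (2,0) g=3 f=7, (2,3) g=4 f=5, (3,0) g=2 f=7, (3,2) g=2 f=5, (4,0) g=1 f=7, (4,2) g=1 f=5, (5,1) g=1 f=7]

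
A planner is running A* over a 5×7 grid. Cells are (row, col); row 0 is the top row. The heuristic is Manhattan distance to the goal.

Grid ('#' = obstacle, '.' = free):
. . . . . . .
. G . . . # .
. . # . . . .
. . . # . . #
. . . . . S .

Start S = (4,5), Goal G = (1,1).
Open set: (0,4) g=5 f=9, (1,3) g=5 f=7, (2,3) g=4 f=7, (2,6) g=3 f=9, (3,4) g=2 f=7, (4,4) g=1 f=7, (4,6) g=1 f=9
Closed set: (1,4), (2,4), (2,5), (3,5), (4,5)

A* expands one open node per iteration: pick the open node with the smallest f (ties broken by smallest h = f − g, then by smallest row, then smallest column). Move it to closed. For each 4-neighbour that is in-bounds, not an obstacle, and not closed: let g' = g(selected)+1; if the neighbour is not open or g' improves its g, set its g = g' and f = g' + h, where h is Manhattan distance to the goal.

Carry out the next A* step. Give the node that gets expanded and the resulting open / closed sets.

step 1: expand (1,3) (f=7, h=2) → closed; open now [(0,3) g=6 f=9, (0,4) g=5 f=9, (1,2) g=6 f=7, (2,3) g=4 f=7, (2,6) g=3 f=9, (3,4) g=2 f=7, (4,4) g=1 f=7, (4,6) g=1 f=9]

expanded=(1,3); open=[(0,3) g=6 f=9, (0,4) g=5 f=9, (1,2) g=6 f=7, (2,3) g=4 f=7, (2,6) g=3 f=9, (3,4) g=2 f=7, (4,4) g=1 f=7, (4,6) g=1 f=9]; closed=[(1,3), (1,4), (2,4), (2,5), (3,5), (4,5)]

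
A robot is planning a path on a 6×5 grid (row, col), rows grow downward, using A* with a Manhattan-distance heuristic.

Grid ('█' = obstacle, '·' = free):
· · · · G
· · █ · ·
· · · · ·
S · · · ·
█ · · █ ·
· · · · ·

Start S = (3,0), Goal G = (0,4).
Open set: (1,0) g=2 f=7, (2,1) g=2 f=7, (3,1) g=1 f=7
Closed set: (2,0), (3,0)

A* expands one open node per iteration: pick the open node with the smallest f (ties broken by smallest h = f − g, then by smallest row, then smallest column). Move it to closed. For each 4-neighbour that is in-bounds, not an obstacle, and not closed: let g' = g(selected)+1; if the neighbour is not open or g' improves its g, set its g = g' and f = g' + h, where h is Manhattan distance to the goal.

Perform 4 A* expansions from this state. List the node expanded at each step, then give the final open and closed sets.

order=[(1,0) → (0,0) → (0,1) → (0,2)]; open=[(0,3) g=6 f=7, (1,1) g=3 f=7, (2,1) g=2 f=7, (3,1) g=1 f=7]; closed=[(0,0), (0,1), (0,2), (1,0), (2,0), (3,0)]

step 1: expand (1,0) (f=7, h=5) → closed; open now [(0,0) g=3 f=7, (1,1) g=3 f=7, (2,1) g=2 f=7, (3,1) g=1 f=7]
step 2: expand (0,0) (f=7, h=4) → closed; open now [(0,1) g=4 f=7, (1,1) g=3 f=7, (2,1) g=2 f=7, (3,1) g=1 f=7]
step 3: expand (0,1) (f=7, h=3) → closed; open now [(0,2) g=5 f=7, (1,1) g=3 f=7, (2,1) g=2 f=7, (3,1) g=1 f=7]
step 4: expand (0,2) (f=7, h=2) → closed; open now [(0,3) g=6 f=7, (1,1) g=3 f=7, (2,1) g=2 f=7, (3,1) g=1 f=7]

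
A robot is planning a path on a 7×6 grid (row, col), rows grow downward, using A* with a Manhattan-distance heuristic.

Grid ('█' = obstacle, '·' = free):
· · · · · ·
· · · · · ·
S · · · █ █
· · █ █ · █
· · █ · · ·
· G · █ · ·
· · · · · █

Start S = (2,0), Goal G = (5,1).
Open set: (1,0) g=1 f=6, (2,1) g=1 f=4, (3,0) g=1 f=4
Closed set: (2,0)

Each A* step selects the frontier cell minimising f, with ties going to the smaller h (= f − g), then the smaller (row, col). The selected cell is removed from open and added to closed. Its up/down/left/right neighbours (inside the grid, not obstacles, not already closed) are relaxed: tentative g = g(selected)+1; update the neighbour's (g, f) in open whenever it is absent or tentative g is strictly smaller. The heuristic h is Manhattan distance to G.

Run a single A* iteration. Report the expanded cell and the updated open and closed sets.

step 1: expand (2,1) (f=4, h=3) → closed; open now [(1,0) g=1 f=6, (1,1) g=2 f=6, (2,2) g=2 f=6, (3,0) g=1 f=4, (3,1) g=2 f=4]

expanded=(2,1); open=[(1,0) g=1 f=6, (1,1) g=2 f=6, (2,2) g=2 f=6, (3,0) g=1 f=4, (3,1) g=2 f=4]; closed=[(2,0), (2,1)]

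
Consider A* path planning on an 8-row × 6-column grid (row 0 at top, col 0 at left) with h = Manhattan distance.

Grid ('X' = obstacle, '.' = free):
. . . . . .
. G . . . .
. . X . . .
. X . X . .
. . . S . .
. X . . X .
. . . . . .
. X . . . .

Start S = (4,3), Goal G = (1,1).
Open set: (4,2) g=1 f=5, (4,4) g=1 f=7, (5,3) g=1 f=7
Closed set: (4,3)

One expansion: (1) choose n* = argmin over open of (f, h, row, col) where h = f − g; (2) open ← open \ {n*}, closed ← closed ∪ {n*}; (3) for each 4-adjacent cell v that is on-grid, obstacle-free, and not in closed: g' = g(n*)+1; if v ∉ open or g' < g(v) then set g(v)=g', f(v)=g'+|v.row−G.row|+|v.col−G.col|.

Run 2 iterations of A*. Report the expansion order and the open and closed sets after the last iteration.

order=[(4,2) → (3,2)]; open=[(4,1) g=2 f=5, (4,4) g=1 f=7, (5,2) g=2 f=7, (5,3) g=1 f=7]; closed=[(3,2), (4,2), (4,3)]

step 1: expand (4,2) (f=5, h=4) → closed; open now [(3,2) g=2 f=5, (4,1) g=2 f=5, (4,4) g=1 f=7, (5,2) g=2 f=7, (5,3) g=1 f=7]
step 2: expand (3,2) (f=5, h=3) → closed; open now [(4,1) g=2 f=5, (4,4) g=1 f=7, (5,2) g=2 f=7, (5,3) g=1 f=7]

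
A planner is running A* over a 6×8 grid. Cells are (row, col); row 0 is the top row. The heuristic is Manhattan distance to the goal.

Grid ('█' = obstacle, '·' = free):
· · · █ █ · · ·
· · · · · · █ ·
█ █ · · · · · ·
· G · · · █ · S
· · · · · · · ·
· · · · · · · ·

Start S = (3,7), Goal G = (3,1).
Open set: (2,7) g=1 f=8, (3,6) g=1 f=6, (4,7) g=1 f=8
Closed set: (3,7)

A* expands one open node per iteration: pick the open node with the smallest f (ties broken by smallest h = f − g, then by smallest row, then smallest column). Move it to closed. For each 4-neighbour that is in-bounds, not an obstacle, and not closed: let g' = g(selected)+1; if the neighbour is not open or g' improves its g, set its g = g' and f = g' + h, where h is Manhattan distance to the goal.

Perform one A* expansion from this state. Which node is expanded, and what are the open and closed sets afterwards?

step 1: expand (3,6) (f=6, h=5) → closed; open now [(2,6) g=2 f=8, (2,7) g=1 f=8, (4,6) g=2 f=8, (4,7) g=1 f=8]

expanded=(3,6); open=[(2,6) g=2 f=8, (2,7) g=1 f=8, (4,6) g=2 f=8, (4,7) g=1 f=8]; closed=[(3,6), (3,7)]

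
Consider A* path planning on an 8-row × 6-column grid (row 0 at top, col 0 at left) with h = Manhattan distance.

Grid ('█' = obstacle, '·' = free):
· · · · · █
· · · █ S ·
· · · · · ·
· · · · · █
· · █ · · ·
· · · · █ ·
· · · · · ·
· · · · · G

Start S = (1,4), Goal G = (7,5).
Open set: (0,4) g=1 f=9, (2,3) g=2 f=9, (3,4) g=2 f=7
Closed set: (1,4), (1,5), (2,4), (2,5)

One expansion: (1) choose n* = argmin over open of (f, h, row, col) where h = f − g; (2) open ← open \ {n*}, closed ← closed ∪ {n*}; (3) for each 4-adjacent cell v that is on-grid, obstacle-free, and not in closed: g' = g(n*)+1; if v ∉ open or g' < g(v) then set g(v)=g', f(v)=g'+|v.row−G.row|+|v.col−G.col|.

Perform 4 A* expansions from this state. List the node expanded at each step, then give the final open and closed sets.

order=[(3,4) → (4,4) → (4,5) → (5,5)]; open=[(0,4) g=1 f=9, (2,3) g=2 f=9, (3,3) g=3 f=9, (4,3) g=4 f=9, (6,5) g=6 f=7]; closed=[(1,4), (1,5), (2,4), (2,5), (3,4), (4,4), (4,5), (5,5)]

step 1: expand (3,4) (f=7, h=5) → closed; open now [(0,4) g=1 f=9, (2,3) g=2 f=9, (3,3) g=3 f=9, (4,4) g=3 f=7]
step 2: expand (4,4) (f=7, h=4) → closed; open now [(0,4) g=1 f=9, (2,3) g=2 f=9, (3,3) g=3 f=9, (4,3) g=4 f=9, (4,5) g=4 f=7]
step 3: expand (4,5) (f=7, h=3) → closed; open now [(0,4) g=1 f=9, (2,3) g=2 f=9, (3,3) g=3 f=9, (4,3) g=4 f=9, (5,5) g=5 f=7]
step 4: expand (5,5) (f=7, h=2) → closed; open now [(0,4) g=1 f=9, (2,3) g=2 f=9, (3,3) g=3 f=9, (4,3) g=4 f=9, (6,5) g=6 f=7]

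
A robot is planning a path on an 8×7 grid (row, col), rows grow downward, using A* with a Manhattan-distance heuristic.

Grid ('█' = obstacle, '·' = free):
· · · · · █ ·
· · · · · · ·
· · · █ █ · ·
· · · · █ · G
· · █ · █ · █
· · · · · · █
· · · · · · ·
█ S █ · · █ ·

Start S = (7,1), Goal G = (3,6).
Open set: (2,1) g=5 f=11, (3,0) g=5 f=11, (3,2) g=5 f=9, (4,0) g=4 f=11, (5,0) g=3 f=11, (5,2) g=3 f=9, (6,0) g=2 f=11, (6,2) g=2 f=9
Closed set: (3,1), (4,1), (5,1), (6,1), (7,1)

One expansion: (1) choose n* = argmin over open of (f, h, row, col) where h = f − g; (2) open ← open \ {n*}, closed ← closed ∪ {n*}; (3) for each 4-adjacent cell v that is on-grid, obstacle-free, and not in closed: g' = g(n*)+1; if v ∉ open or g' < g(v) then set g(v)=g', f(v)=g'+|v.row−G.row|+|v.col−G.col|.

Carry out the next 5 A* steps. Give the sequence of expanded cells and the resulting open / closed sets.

order=[(3,2) → (3,3) → (5,2) → (5,3) → (4,3)]; open=[(2,1) g=5 f=11, (2,2) g=6 f=11, (3,0) g=5 f=11, (4,0) g=4 f=11, (5,0) g=3 f=11, (5,4) g=5 f=9, (6,0) g=2 f=11, (6,2) g=2 f=9, (6,3) g=5 f=11]; closed=[(3,1), (3,2), (3,3), (4,1), (4,3), (5,1), (5,2), (5,3), (6,1), (7,1)]

step 1: expand (3,2) (f=9, h=4) → closed; open now [(2,1) g=5 f=11, (2,2) g=6 f=11, (3,0) g=5 f=11, (3,3) g=6 f=9, (4,0) g=4 f=11, (5,0) g=3 f=11, (5,2) g=3 f=9, (6,0) g=2 f=11, (6,2) g=2 f=9]
step 2: expand (3,3) (f=9, h=3) → closed; open now [(2,1) g=5 f=11, (2,2) g=6 f=11, (3,0) g=5 f=11, (4,0) g=4 f=11, (4,3) g=7 f=11, (5,0) g=3 f=11, (5,2) g=3 f=9, (6,0) g=2 f=11, (6,2) g=2 f=9]
step 3: expand (5,2) (f=9, h=6) → closed; open now [(2,1) g=5 f=11, (2,2) g=6 f=11, (3,0) g=5 f=11, (4,0) g=4 f=11, (4,3) g=7 f=11, (5,0) g=3 f=11, (5,3) g=4 f=9, (6,0) g=2 f=11, (6,2) g=2 f=9]
step 4: expand (5,3) (f=9, h=5) → closed; open now [(2,1) g=5 f=11, (2,2) g=6 f=11, (3,0) g=5 f=11, (4,0) g=4 f=11, (4,3) g=5 f=9, (5,0) g=3 f=11, (5,4) g=5 f=9, (6,0) g=2 f=11, (6,2) g=2 f=9, (6,3) g=5 f=11]
step 5: expand (4,3) (f=9, h=4) → closed; open now [(2,1) g=5 f=11, (2,2) g=6 f=11, (3,0) g=5 f=11, (4,0) g=4 f=11, (5,0) g=3 f=11, (5,4) g=5 f=9, (6,0) g=2 f=11, (6,2) g=2 f=9, (6,3) g=5 f=11]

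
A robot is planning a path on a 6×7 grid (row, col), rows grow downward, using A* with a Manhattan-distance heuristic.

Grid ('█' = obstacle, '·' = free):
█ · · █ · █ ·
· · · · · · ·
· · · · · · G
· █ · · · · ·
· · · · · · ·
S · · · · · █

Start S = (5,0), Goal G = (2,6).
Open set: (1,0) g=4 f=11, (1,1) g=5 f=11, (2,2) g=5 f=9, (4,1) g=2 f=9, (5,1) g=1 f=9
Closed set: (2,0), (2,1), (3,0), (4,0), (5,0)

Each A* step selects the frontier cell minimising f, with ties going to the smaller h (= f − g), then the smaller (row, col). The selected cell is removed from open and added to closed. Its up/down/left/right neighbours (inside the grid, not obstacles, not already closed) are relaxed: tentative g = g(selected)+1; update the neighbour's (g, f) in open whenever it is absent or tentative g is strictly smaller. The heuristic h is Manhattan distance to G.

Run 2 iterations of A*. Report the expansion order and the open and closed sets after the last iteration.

order=[(2,2) → (2,3)]; open=[(1,0) g=4 f=11, (1,1) g=5 f=11, (1,2) g=6 f=11, (1,3) g=7 f=11, (2,4) g=7 f=9, (3,2) g=6 f=11, (3,3) g=7 f=11, (4,1) g=2 f=9, (5,1) g=1 f=9]; closed=[(2,0), (2,1), (2,2), (2,3), (3,0), (4,0), (5,0)]

step 1: expand (2,2) (f=9, h=4) → closed; open now [(1,0) g=4 f=11, (1,1) g=5 f=11, (1,2) g=6 f=11, (2,3) g=6 f=9, (3,2) g=6 f=11, (4,1) g=2 f=9, (5,1) g=1 f=9]
step 2: expand (2,3) (f=9, h=3) → closed; open now [(1,0) g=4 f=11, (1,1) g=5 f=11, (1,2) g=6 f=11, (1,3) g=7 f=11, (2,4) g=7 f=9, (3,2) g=6 f=11, (3,3) g=7 f=11, (4,1) g=2 f=9, (5,1) g=1 f=9]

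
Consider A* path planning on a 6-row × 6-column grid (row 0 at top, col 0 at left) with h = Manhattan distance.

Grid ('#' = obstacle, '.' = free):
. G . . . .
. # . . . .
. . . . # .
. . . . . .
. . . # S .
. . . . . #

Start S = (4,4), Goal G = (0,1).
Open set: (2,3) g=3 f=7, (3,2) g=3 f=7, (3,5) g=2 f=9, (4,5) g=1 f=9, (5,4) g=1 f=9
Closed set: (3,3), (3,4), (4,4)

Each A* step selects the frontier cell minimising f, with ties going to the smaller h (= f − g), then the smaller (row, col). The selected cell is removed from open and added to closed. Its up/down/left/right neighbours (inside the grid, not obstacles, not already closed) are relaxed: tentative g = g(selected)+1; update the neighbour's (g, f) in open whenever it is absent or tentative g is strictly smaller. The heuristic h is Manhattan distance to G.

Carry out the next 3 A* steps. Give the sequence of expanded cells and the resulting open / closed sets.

step 1: expand (2,3) (f=7, h=4) → closed; open now [(1,3) g=4 f=7, (2,2) g=4 f=7, (3,2) g=3 f=7, (3,5) g=2 f=9, (4,5) g=1 f=9, (5,4) g=1 f=9]
step 2: expand (1,3) (f=7, h=3) → closed; open now [(0,3) g=5 f=7, (1,2) g=5 f=7, (1,4) g=5 f=9, (2,2) g=4 f=7, (3,2) g=3 f=7, (3,5) g=2 f=9, (4,5) g=1 f=9, (5,4) g=1 f=9]
step 3: expand (0,3) (f=7, h=2) → closed; open now [(0,2) g=6 f=7, (0,4) g=6 f=9, (1,2) g=5 f=7, (1,4) g=5 f=9, (2,2) g=4 f=7, (3,2) g=3 f=7, (3,5) g=2 f=9, (4,5) g=1 f=9, (5,4) g=1 f=9]

order=[(2,3) → (1,3) → (0,3)]; open=[(0,2) g=6 f=7, (0,4) g=6 f=9, (1,2) g=5 f=7, (1,4) g=5 f=9, (2,2) g=4 f=7, (3,2) g=3 f=7, (3,5) g=2 f=9, (4,5) g=1 f=9, (5,4) g=1 f=9]; closed=[(0,3), (1,3), (2,3), (3,3), (3,4), (4,4)]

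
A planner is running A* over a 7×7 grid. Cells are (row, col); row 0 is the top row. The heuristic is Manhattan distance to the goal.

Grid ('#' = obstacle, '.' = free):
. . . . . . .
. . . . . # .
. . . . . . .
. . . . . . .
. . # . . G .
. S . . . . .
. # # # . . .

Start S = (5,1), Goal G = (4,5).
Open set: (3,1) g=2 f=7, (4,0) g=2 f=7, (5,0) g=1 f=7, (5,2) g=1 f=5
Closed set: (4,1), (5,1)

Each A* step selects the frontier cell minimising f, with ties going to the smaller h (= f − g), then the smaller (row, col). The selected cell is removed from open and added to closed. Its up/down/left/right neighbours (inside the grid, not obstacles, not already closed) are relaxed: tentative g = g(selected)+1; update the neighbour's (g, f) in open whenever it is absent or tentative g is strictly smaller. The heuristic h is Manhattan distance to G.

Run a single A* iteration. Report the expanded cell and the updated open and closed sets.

step 1: expand (5,2) (f=5, h=4) → closed; open now [(3,1) g=2 f=7, (4,0) g=2 f=7, (5,0) g=1 f=7, (5,3) g=2 f=5]

expanded=(5,2); open=[(3,1) g=2 f=7, (4,0) g=2 f=7, (5,0) g=1 f=7, (5,3) g=2 f=5]; closed=[(4,1), (5,1), (5,2)]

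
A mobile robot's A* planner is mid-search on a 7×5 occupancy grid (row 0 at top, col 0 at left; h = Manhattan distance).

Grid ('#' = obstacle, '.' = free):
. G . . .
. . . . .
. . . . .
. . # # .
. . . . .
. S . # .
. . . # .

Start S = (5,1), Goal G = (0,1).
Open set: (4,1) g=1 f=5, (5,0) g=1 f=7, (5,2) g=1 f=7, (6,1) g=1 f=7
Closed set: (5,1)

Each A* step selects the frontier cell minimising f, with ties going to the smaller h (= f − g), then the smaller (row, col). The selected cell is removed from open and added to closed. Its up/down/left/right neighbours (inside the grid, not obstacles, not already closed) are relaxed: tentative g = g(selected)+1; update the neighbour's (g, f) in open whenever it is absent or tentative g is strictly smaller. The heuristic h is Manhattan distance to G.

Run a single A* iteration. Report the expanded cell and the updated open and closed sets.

expanded=(4,1); open=[(3,1) g=2 f=5, (4,0) g=2 f=7, (4,2) g=2 f=7, (5,0) g=1 f=7, (5,2) g=1 f=7, (6,1) g=1 f=7]; closed=[(4,1), (5,1)]

step 1: expand (4,1) (f=5, h=4) → closed; open now [(3,1) g=2 f=5, (4,0) g=2 f=7, (4,2) g=2 f=7, (5,0) g=1 f=7, (5,2) g=1 f=7, (6,1) g=1 f=7]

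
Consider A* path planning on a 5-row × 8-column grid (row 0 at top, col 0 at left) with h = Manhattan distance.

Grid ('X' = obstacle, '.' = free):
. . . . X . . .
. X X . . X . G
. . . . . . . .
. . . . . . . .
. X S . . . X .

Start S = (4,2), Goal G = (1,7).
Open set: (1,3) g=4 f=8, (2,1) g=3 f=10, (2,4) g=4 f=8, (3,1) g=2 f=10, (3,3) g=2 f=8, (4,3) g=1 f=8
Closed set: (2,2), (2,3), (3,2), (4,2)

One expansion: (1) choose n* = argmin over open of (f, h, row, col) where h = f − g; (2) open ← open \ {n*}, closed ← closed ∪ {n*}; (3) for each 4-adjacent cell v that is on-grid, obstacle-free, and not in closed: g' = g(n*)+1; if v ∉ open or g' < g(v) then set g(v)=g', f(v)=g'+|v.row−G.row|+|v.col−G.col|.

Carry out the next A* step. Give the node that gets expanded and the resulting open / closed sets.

expanded=(1,3); open=[(0,3) g=5 f=10, (1,4) g=5 f=8, (2,1) g=3 f=10, (2,4) g=4 f=8, (3,1) g=2 f=10, (3,3) g=2 f=8, (4,3) g=1 f=8]; closed=[(1,3), (2,2), (2,3), (3,2), (4,2)]

step 1: expand (1,3) (f=8, h=4) → closed; open now [(0,3) g=5 f=10, (1,4) g=5 f=8, (2,1) g=3 f=10, (2,4) g=4 f=8, (3,1) g=2 f=10, (3,3) g=2 f=8, (4,3) g=1 f=8]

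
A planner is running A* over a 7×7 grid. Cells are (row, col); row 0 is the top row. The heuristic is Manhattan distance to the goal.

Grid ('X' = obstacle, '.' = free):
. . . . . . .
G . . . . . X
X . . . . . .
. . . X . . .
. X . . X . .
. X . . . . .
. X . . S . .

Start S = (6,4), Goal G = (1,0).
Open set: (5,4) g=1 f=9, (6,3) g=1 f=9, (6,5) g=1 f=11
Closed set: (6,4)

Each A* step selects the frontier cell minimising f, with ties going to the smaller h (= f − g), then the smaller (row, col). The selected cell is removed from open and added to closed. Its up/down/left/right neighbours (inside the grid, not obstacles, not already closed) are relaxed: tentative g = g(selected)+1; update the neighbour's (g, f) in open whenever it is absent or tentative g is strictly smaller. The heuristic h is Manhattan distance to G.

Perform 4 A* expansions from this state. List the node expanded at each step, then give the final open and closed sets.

order=[(5,4) → (5,3) → (4,3) → (4,2)]; open=[(3,2) g=5 f=9, (5,2) g=3 f=9, (5,5) g=2 f=11, (6,3) g=1 f=9, (6,5) g=1 f=11]; closed=[(4,2), (4,3), (5,3), (5,4), (6,4)]

step 1: expand (5,4) (f=9, h=8) → closed; open now [(5,3) g=2 f=9, (5,5) g=2 f=11, (6,3) g=1 f=9, (6,5) g=1 f=11]
step 2: expand (5,3) (f=9, h=7) → closed; open now [(4,3) g=3 f=9, (5,2) g=3 f=9, (5,5) g=2 f=11, (6,3) g=1 f=9, (6,5) g=1 f=11]
step 3: expand (4,3) (f=9, h=6) → closed; open now [(4,2) g=4 f=9, (5,2) g=3 f=9, (5,5) g=2 f=11, (6,3) g=1 f=9, (6,5) g=1 f=11]
step 4: expand (4,2) (f=9, h=5) → closed; open now [(3,2) g=5 f=9, (5,2) g=3 f=9, (5,5) g=2 f=11, (6,3) g=1 f=9, (6,5) g=1 f=11]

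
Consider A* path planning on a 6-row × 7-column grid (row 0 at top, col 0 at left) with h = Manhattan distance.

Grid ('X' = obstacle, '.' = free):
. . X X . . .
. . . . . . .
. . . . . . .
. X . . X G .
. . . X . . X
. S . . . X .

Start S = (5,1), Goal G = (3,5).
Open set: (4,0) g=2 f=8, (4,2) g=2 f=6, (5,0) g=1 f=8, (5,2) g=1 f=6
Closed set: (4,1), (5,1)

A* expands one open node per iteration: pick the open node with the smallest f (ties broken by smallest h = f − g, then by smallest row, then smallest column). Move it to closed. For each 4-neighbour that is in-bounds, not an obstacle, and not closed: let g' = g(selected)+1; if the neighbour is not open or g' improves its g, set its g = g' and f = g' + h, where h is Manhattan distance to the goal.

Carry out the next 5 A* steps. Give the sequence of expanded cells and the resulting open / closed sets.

order=[(4,2) → (3,2) → (3,3) → (5,2) → (5,3)]; open=[(2,2) g=4 f=8, (2,3) g=5 f=8, (4,0) g=2 f=8, (5,0) g=1 f=8, (5,4) g=3 f=6]; closed=[(3,2), (3,3), (4,1), (4,2), (5,1), (5,2), (5,3)]

step 1: expand (4,2) (f=6, h=4) → closed; open now [(3,2) g=3 f=6, (4,0) g=2 f=8, (5,0) g=1 f=8, (5,2) g=1 f=6]
step 2: expand (3,2) (f=6, h=3) → closed; open now [(2,2) g=4 f=8, (3,3) g=4 f=6, (4,0) g=2 f=8, (5,0) g=1 f=8, (5,2) g=1 f=6]
step 3: expand (3,3) (f=6, h=2) → closed; open now [(2,2) g=4 f=8, (2,3) g=5 f=8, (4,0) g=2 f=8, (5,0) g=1 f=8, (5,2) g=1 f=6]
step 4: expand (5,2) (f=6, h=5) → closed; open now [(2,2) g=4 f=8, (2,3) g=5 f=8, (4,0) g=2 f=8, (5,0) g=1 f=8, (5,3) g=2 f=6]
step 5: expand (5,3) (f=6, h=4) → closed; open now [(2,2) g=4 f=8, (2,3) g=5 f=8, (4,0) g=2 f=8, (5,0) g=1 f=8, (5,4) g=3 f=6]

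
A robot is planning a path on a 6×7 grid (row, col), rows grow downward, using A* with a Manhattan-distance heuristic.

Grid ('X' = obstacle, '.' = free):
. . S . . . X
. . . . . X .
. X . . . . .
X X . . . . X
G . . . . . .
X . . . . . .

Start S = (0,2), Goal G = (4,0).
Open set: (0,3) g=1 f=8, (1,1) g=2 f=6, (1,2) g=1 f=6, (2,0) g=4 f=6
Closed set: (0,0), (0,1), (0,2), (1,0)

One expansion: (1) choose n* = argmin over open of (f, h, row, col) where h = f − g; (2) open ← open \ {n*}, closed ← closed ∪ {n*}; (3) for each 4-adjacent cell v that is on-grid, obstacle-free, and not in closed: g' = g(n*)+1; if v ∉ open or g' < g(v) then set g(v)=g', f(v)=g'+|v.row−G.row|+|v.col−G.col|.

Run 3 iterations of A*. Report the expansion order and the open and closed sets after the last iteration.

order=[(2,0) → (1,1) → (1,2)]; open=[(0,3) g=1 f=8, (1,3) g=2 f=8, (2,2) g=2 f=6]; closed=[(0,0), (0,1), (0,2), (1,0), (1,1), (1,2), (2,0)]

step 1: expand (2,0) (f=6, h=2) → closed; open now [(0,3) g=1 f=8, (1,1) g=2 f=6, (1,2) g=1 f=6]
step 2: expand (1,1) (f=6, h=4) → closed; open now [(0,3) g=1 f=8, (1,2) g=1 f=6]
step 3: expand (1,2) (f=6, h=5) → closed; open now [(0,3) g=1 f=8, (1,3) g=2 f=8, (2,2) g=2 f=6]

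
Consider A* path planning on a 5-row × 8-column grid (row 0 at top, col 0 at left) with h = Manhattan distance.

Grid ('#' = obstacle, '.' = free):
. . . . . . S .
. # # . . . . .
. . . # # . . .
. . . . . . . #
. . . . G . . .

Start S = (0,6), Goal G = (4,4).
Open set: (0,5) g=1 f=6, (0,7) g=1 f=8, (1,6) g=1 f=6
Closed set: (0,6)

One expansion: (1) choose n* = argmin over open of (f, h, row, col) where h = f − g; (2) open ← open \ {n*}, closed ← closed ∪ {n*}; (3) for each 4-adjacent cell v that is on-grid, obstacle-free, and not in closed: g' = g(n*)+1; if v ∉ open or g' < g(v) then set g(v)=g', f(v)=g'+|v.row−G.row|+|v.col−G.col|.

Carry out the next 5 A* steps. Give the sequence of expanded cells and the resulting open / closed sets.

order=[(0,5) → (0,4) → (1,4) → (1,5) → (2,5)]; open=[(0,3) g=3 f=8, (0,7) g=1 f=8, (1,3) g=4 f=8, (1,6) g=1 f=6, (2,6) g=4 f=8, (3,5) g=4 f=6]; closed=[(0,4), (0,5), (0,6), (1,4), (1,5), (2,5)]

step 1: expand (0,5) (f=6, h=5) → closed; open now [(0,4) g=2 f=6, (0,7) g=1 f=8, (1,5) g=2 f=6, (1,6) g=1 f=6]
step 2: expand (0,4) (f=6, h=4) → closed; open now [(0,3) g=3 f=8, (0,7) g=1 f=8, (1,4) g=3 f=6, (1,5) g=2 f=6, (1,6) g=1 f=6]
step 3: expand (1,4) (f=6, h=3) → closed; open now [(0,3) g=3 f=8, (0,7) g=1 f=8, (1,3) g=4 f=8, (1,5) g=2 f=6, (1,6) g=1 f=6]
step 4: expand (1,5) (f=6, h=4) → closed; open now [(0,3) g=3 f=8, (0,7) g=1 f=8, (1,3) g=4 f=8, (1,6) g=1 f=6, (2,5) g=3 f=6]
step 5: expand (2,5) (f=6, h=3) → closed; open now [(0,3) g=3 f=8, (0,7) g=1 f=8, (1,3) g=4 f=8, (1,6) g=1 f=6, (2,6) g=4 f=8, (3,5) g=4 f=6]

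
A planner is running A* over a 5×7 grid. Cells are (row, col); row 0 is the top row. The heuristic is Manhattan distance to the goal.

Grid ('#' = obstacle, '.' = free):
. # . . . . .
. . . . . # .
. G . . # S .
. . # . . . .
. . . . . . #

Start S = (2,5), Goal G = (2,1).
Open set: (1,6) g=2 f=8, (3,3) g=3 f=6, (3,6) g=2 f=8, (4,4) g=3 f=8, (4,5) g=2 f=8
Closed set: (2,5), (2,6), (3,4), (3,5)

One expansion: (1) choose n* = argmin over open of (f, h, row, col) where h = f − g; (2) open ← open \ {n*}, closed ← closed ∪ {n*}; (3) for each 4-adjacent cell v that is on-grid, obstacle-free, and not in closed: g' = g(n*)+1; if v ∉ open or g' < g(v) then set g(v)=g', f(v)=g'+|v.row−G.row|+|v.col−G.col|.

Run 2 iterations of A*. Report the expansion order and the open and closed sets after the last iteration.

step 1: expand (3,3) (f=6, h=3) → closed; open now [(1,6) g=2 f=8, (2,3) g=4 f=6, (3,6) g=2 f=8, (4,3) g=4 f=8, (4,4) g=3 f=8, (4,5) g=2 f=8]
step 2: expand (2,3) (f=6, h=2) → closed; open now [(1,3) g=5 f=8, (1,6) g=2 f=8, (2,2) g=5 f=6, (3,6) g=2 f=8, (4,3) g=4 f=8, (4,4) g=3 f=8, (4,5) g=2 f=8]

order=[(3,3) → (2,3)]; open=[(1,3) g=5 f=8, (1,6) g=2 f=8, (2,2) g=5 f=6, (3,6) g=2 f=8, (4,3) g=4 f=8, (4,4) g=3 f=8, (4,5) g=2 f=8]; closed=[(2,3), (2,5), (2,6), (3,3), (3,4), (3,5)]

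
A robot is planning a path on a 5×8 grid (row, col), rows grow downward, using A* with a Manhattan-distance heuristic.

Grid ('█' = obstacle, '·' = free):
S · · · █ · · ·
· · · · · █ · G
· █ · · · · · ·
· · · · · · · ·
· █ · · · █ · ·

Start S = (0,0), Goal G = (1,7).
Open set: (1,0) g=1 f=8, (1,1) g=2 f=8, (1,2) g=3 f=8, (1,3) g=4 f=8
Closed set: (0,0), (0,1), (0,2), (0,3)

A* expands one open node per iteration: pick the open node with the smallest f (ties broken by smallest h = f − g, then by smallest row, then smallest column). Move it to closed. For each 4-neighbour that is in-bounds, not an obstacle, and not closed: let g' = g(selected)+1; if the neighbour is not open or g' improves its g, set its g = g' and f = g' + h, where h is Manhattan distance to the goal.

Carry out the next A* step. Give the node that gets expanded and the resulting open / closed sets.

step 1: expand (1,3) (f=8, h=4) → closed; open now [(1,0) g=1 f=8, (1,1) g=2 f=8, (1,2) g=3 f=8, (1,4) g=5 f=8, (2,3) g=5 f=10]

expanded=(1,3); open=[(1,0) g=1 f=8, (1,1) g=2 f=8, (1,2) g=3 f=8, (1,4) g=5 f=8, (2,3) g=5 f=10]; closed=[(0,0), (0,1), (0,2), (0,3), (1,3)]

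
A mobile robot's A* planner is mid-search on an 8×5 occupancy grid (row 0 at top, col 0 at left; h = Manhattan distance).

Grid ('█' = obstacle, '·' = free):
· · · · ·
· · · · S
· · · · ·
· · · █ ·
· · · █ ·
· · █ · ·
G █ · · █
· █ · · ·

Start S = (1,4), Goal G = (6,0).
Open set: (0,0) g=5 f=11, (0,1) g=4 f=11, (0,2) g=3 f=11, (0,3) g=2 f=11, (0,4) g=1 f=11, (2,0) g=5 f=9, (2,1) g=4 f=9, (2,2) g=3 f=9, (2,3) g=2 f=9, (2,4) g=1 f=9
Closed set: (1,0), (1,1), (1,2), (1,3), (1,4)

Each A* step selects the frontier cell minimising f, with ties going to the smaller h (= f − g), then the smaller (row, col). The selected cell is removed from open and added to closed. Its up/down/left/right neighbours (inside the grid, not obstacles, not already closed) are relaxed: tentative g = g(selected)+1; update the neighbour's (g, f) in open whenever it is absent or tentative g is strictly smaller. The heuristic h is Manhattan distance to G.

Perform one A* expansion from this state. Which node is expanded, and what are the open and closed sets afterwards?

step 1: expand (2,0) (f=9, h=4) → closed; open now [(0,0) g=5 f=11, (0,1) g=4 f=11, (0,2) g=3 f=11, (0,3) g=2 f=11, (0,4) g=1 f=11, (2,1) g=4 f=9, (2,2) g=3 f=9, (2,3) g=2 f=9, (2,4) g=1 f=9, (3,0) g=6 f=9]

expanded=(2,0); open=[(0,0) g=5 f=11, (0,1) g=4 f=11, (0,2) g=3 f=11, (0,3) g=2 f=11, (0,4) g=1 f=11, (2,1) g=4 f=9, (2,2) g=3 f=9, (2,3) g=2 f=9, (2,4) g=1 f=9, (3,0) g=6 f=9]; closed=[(1,0), (1,1), (1,2), (1,3), (1,4), (2,0)]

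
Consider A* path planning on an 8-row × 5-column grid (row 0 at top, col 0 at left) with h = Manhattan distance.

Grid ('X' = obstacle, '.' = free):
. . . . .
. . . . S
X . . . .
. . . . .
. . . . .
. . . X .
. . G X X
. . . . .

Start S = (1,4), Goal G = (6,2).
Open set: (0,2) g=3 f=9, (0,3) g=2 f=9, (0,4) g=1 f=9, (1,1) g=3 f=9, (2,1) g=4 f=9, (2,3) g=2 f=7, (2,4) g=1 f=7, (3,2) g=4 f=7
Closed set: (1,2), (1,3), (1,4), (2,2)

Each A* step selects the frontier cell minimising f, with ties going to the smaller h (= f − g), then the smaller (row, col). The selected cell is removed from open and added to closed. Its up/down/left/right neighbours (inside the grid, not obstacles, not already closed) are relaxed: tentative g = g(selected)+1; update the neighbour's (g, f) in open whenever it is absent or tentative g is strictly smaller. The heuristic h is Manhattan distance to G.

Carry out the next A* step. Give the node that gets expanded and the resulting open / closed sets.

expanded=(3,2); open=[(0,2) g=3 f=9, (0,3) g=2 f=9, (0,4) g=1 f=9, (1,1) g=3 f=9, (2,1) g=4 f=9, (2,3) g=2 f=7, (2,4) g=1 f=7, (3,1) g=5 f=9, (3,3) g=5 f=9, (4,2) g=5 f=7]; closed=[(1,2), (1,3), (1,4), (2,2), (3,2)]

step 1: expand (3,2) (f=7, h=3) → closed; open now [(0,2) g=3 f=9, (0,3) g=2 f=9, (0,4) g=1 f=9, (1,1) g=3 f=9, (2,1) g=4 f=9, (2,3) g=2 f=7, (2,4) g=1 f=7, (3,1) g=5 f=9, (3,3) g=5 f=9, (4,2) g=5 f=7]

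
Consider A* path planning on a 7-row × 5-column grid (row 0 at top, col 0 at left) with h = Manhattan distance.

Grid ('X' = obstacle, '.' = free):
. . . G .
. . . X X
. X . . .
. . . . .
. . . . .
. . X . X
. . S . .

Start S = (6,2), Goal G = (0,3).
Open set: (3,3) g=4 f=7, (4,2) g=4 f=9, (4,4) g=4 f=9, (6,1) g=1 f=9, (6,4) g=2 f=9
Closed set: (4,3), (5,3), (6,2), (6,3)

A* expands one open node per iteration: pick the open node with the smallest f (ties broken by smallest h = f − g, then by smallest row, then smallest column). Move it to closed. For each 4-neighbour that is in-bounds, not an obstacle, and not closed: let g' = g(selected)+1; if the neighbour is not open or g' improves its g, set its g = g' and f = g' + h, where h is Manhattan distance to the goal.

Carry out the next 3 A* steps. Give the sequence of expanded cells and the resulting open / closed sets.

order=[(3,3) → (2,3) → (2,2)]; open=[(1,2) g=7 f=9, (2,4) g=6 f=9, (3,2) g=5 f=9, (3,4) g=5 f=9, (4,2) g=4 f=9, (4,4) g=4 f=9, (6,1) g=1 f=9, (6,4) g=2 f=9]; closed=[(2,2), (2,3), (3,3), (4,3), (5,3), (6,2), (6,3)]

step 1: expand (3,3) (f=7, h=3) → closed; open now [(2,3) g=5 f=7, (3,2) g=5 f=9, (3,4) g=5 f=9, (4,2) g=4 f=9, (4,4) g=4 f=9, (6,1) g=1 f=9, (6,4) g=2 f=9]
step 2: expand (2,3) (f=7, h=2) → closed; open now [(2,2) g=6 f=9, (2,4) g=6 f=9, (3,2) g=5 f=9, (3,4) g=5 f=9, (4,2) g=4 f=9, (4,4) g=4 f=9, (6,1) g=1 f=9, (6,4) g=2 f=9]
step 3: expand (2,2) (f=9, h=3) → closed; open now [(1,2) g=7 f=9, (2,4) g=6 f=9, (3,2) g=5 f=9, (3,4) g=5 f=9, (4,2) g=4 f=9, (4,4) g=4 f=9, (6,1) g=1 f=9, (6,4) g=2 f=9]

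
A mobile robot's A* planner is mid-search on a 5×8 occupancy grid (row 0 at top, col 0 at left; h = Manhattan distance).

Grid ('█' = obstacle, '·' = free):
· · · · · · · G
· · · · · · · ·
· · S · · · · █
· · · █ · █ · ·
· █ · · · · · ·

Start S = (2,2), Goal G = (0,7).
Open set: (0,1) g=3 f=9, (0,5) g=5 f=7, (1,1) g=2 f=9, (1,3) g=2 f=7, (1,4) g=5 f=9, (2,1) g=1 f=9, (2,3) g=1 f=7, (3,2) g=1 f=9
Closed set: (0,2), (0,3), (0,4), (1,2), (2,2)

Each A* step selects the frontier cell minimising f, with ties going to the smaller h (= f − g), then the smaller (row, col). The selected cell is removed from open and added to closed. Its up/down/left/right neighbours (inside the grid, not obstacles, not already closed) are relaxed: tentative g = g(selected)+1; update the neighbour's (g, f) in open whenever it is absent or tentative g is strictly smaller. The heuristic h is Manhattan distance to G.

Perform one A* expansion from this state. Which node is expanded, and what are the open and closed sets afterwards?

step 1: expand (0,5) (f=7, h=2) → closed; open now [(0,1) g=3 f=9, (0,6) g=6 f=7, (1,1) g=2 f=9, (1,3) g=2 f=7, (1,4) g=5 f=9, (1,5) g=6 f=9, (2,1) g=1 f=9, (2,3) g=1 f=7, (3,2) g=1 f=9]

expanded=(0,5); open=[(0,1) g=3 f=9, (0,6) g=6 f=7, (1,1) g=2 f=9, (1,3) g=2 f=7, (1,4) g=5 f=9, (1,5) g=6 f=9, (2,1) g=1 f=9, (2,3) g=1 f=7, (3,2) g=1 f=9]; closed=[(0,2), (0,3), (0,4), (0,5), (1,2), (2,2)]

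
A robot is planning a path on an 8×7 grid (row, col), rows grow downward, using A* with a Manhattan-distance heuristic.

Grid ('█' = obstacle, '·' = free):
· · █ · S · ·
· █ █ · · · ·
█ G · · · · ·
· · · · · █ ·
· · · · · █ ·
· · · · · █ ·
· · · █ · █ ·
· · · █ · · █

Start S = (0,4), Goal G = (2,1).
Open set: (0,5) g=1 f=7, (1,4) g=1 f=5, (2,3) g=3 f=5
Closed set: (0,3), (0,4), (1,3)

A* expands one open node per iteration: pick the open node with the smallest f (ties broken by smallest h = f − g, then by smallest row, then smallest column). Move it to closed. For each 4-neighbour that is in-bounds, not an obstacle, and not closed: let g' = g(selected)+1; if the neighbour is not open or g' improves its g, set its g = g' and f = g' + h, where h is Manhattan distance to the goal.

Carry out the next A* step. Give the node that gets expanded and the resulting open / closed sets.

expanded=(2,3); open=[(0,5) g=1 f=7, (1,4) g=1 f=5, (2,2) g=4 f=5, (2,4) g=4 f=7, (3,3) g=4 f=7]; closed=[(0,3), (0,4), (1,3), (2,3)]

step 1: expand (2,3) (f=5, h=2) → closed; open now [(0,5) g=1 f=7, (1,4) g=1 f=5, (2,2) g=4 f=5, (2,4) g=4 f=7, (3,3) g=4 f=7]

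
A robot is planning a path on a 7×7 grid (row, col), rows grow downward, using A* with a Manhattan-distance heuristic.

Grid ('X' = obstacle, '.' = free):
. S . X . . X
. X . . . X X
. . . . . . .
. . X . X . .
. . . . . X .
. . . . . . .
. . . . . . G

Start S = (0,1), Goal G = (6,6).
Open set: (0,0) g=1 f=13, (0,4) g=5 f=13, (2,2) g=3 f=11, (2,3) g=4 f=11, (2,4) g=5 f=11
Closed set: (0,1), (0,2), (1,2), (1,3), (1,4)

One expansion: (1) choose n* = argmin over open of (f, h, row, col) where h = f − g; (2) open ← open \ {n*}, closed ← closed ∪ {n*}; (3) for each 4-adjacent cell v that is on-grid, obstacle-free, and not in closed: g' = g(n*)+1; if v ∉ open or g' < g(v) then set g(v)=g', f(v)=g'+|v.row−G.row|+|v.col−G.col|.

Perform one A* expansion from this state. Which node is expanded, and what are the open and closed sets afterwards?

step 1: expand (2,4) (f=11, h=6) → closed; open now [(0,0) g=1 f=13, (0,4) g=5 f=13, (2,2) g=3 f=11, (2,3) g=4 f=11, (2,5) g=6 f=11]

expanded=(2,4); open=[(0,0) g=1 f=13, (0,4) g=5 f=13, (2,2) g=3 f=11, (2,3) g=4 f=11, (2,5) g=6 f=11]; closed=[(0,1), (0,2), (1,2), (1,3), (1,4), (2,4)]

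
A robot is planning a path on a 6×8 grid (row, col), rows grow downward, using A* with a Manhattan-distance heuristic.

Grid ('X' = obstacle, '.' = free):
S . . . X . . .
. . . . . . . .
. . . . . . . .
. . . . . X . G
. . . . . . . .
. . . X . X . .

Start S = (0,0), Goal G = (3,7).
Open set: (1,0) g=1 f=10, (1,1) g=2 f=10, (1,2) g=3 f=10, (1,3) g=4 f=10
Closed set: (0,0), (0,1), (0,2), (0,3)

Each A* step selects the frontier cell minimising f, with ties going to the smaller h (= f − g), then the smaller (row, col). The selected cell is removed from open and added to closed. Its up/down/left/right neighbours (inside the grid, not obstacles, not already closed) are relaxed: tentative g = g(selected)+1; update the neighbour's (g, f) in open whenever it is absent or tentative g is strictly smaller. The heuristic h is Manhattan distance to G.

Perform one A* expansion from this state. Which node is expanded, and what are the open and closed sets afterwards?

step 1: expand (1,3) (f=10, h=6) → closed; open now [(1,0) g=1 f=10, (1,1) g=2 f=10, (1,2) g=3 f=10, (1,4) g=5 f=10, (2,3) g=5 f=10]

expanded=(1,3); open=[(1,0) g=1 f=10, (1,1) g=2 f=10, (1,2) g=3 f=10, (1,4) g=5 f=10, (2,3) g=5 f=10]; closed=[(0,0), (0,1), (0,2), (0,3), (1,3)]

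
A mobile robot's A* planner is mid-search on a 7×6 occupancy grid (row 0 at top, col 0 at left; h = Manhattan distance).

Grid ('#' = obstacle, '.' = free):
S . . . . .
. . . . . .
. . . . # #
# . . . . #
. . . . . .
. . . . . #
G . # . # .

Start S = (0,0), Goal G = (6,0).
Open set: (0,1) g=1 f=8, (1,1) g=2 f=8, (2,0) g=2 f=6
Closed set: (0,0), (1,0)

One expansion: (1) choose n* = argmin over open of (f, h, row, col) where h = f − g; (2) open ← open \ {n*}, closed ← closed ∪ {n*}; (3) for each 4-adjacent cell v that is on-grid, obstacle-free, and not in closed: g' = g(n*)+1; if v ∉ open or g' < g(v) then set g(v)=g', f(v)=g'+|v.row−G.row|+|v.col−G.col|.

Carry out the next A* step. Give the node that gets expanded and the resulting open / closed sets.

expanded=(2,0); open=[(0,1) g=1 f=8, (1,1) g=2 f=8, (2,1) g=3 f=8]; closed=[(0,0), (1,0), (2,0)]

step 1: expand (2,0) (f=6, h=4) → closed; open now [(0,1) g=1 f=8, (1,1) g=2 f=8, (2,1) g=3 f=8]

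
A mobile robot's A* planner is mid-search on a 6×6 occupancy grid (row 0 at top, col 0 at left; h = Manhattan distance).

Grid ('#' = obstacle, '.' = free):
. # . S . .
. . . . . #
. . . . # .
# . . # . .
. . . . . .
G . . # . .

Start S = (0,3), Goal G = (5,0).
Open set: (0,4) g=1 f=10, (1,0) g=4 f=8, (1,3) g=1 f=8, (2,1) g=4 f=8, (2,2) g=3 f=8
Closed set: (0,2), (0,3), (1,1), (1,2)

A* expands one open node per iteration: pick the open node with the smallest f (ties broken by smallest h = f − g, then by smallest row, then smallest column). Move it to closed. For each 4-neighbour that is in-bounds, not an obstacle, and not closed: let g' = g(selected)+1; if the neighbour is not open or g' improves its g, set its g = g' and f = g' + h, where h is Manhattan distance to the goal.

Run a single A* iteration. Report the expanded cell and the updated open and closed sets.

expanded=(1,0); open=[(0,0) g=5 f=10, (0,4) g=1 f=10, (1,3) g=1 f=8, (2,0) g=5 f=8, (2,1) g=4 f=8, (2,2) g=3 f=8]; closed=[(0,2), (0,3), (1,0), (1,1), (1,2)]

step 1: expand (1,0) (f=8, h=4) → closed; open now [(0,0) g=5 f=10, (0,4) g=1 f=10, (1,3) g=1 f=8, (2,0) g=5 f=8, (2,1) g=4 f=8, (2,2) g=3 f=8]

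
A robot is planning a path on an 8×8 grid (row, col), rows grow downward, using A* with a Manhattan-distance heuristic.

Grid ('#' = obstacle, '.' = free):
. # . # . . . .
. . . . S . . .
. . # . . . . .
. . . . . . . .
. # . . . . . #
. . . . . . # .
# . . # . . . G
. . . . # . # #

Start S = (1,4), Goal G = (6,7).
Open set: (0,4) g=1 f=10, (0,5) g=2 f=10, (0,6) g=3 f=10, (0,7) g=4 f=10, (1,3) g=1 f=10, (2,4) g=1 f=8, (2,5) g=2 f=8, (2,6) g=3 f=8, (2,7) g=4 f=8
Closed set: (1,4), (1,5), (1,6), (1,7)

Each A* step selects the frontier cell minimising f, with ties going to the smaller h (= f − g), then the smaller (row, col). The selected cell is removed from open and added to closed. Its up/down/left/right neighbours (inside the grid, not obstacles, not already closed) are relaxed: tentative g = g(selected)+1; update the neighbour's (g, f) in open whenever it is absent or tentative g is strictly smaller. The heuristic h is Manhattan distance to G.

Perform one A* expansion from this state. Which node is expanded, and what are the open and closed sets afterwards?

step 1: expand (2,7) (f=8, h=4) → closed; open now [(0,4) g=1 f=10, (0,5) g=2 f=10, (0,6) g=3 f=10, (0,7) g=4 f=10, (1,3) g=1 f=10, (2,4) g=1 f=8, (2,5) g=2 f=8, (2,6) g=3 f=8, (3,7) g=5 f=8]

expanded=(2,7); open=[(0,4) g=1 f=10, (0,5) g=2 f=10, (0,6) g=3 f=10, (0,7) g=4 f=10, (1,3) g=1 f=10, (2,4) g=1 f=8, (2,5) g=2 f=8, (2,6) g=3 f=8, (3,7) g=5 f=8]; closed=[(1,4), (1,5), (1,6), (1,7), (2,7)]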